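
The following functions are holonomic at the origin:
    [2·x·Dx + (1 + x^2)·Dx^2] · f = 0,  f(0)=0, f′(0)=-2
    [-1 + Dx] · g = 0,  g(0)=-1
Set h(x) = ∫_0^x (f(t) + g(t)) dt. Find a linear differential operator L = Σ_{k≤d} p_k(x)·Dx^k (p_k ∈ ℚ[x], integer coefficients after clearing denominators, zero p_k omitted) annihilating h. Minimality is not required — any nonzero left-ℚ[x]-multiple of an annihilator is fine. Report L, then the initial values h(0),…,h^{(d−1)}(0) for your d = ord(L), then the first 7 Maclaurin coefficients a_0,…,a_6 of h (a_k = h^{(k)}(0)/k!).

f: a_k = 0, -2, 0, 2/3, 0, -2/5, 0, …
g: a_k = -1, -1, -1/2, -1/6, -1/24, -1/120, -1/720, …
L₀ := lclm(L_f,L_g); ord L₀ ≤ 2+1.
∫: right-multiply L₀ by Dx.
L = (2 - 4·x - 2·x^2)·Dx^2 + (-3 + 3·x + x^2 - x^3)·Dx^3 + (1 + x + x^2 + x^3)·Dx^4  (order 4).
h: a_k = 0, -1, -3/2, -1/6, 1/8, -1/120, -49/720, …
ICs: h(0) = 0, h′(0) = -1, h′′(0) = -3, h′′′(0) = -1.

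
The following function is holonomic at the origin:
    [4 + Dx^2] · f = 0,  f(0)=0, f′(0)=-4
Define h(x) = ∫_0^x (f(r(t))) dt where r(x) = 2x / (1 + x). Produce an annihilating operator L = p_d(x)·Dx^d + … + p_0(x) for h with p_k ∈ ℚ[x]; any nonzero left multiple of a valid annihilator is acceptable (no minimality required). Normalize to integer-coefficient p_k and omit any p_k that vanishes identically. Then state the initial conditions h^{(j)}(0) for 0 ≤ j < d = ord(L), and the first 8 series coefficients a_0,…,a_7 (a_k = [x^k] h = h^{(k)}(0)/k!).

L = 16·Dx + (2 + 6·x + 6·x^2 + 2·x^3)·Dx^2 + (1 + 4·x + 6·x^2 + 4·x^3 + x^4)·Dx^3  (order 3).
h: a_k = 0, 0, -4, 8/3, 10/3, -56/5, 772/45, -120/7, …
ICs: h(0) = 0, h′(0) = 0, h′′(0) = -8.

f: a_k = 0, -4, 0, 8/3, 0, -8/15, 0, 16/315, …
L₀ from L_f via x↦r, Dx↦r'^{-1}Dx.
h=∫h₀ ⇒ L = L₀·Dx.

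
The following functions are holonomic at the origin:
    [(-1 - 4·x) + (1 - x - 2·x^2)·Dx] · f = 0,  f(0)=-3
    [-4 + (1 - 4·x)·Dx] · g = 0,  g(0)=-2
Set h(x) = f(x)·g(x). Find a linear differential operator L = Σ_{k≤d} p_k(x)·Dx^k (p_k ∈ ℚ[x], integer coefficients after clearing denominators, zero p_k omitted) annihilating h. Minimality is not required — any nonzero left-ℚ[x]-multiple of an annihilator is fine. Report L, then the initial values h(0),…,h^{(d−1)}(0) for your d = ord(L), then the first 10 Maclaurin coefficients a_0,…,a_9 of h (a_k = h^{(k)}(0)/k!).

L = (-5 + 4·x + 24·x^2) + (1 - 5·x + 2·x^2 + 8·x^3)·Dx  (order 1).
h: a_k = 6, 30, 138, 582, 2394, 9702, 39066, 156774, 628122, 2514534, …
ICs: h(0) = 6.

f: a_k = -3, -3, -9, -15, -33, -63, -129, -255, -513, -1023, …
g: a_k = -2, -8, -32, -128, -512, -2048, -8192, -32768, -131072, -524288, …
h₀=f·g: eliminate ⇒ L₀, order ≤ 1·1.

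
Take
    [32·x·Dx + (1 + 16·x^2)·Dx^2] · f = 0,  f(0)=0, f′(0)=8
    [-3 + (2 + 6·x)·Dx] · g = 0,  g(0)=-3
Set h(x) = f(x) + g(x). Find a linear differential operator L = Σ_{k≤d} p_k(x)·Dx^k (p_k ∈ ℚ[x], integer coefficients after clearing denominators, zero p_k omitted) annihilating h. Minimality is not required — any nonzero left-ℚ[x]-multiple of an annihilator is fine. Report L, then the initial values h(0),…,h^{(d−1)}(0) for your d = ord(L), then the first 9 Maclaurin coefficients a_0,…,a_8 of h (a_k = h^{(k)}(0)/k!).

f: a_k = 0, 8, 0, -128/3, 0, 2048/5, 0, -32768/7, 0, …
g: a_k = -3, -9/2, 27/8, -81/16, 1215/128, -5103/256, 45927/1024, -216513/2048, 8444007/32768, …
Weyl lclm of L_f,L_g ⇒ L₀ (ord ≤ 3).
L = (-192 - 1440·x + 9216·x^2 + 13824·x^3)·Dx + (-155 - 768·x + 4128·x^2 + 36864·x^3 + 48384·x^4)·Dx^2 + (-6 + 110·x + 576·x^2 + 2624·x^3 + 10752·x^4 + 13824·x^5)·Dx^3  (order 3).
h: a_k = -3, 7/2, 27/8, -2291/48, 1215/128, 498773/1280, 45927/1024, -68624455/14336, 8444007/32768, …
ICs: h(0) = -3, h′(0) = 7/2, h′′(0) = 27/4.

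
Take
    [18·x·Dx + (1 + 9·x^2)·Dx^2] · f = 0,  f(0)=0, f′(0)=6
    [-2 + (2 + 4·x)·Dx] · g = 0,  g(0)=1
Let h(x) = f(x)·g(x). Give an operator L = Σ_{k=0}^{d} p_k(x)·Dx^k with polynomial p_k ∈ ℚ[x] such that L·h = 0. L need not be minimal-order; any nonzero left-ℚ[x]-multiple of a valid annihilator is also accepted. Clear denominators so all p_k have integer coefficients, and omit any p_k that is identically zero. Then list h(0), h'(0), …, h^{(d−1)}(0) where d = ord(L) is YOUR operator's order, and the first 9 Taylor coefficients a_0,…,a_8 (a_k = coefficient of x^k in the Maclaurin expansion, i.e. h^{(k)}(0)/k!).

L = (3 - 18·x - 9·x^2) + (-2 + 14·x + 54·x^2 + 36·x^3)·Dx + (1 + 4·x + 13·x^2 + 36·x^3 + 36·x^4)·Dx^2  (order 2).
h: a_k = 0, 6, 6, -21, -15, 2049/20, 1869/20, -187623/280, -162297/280, …
ICs: h(0) = 0, h′(0) = 6.

f: a_k = 0, 6, 0, -18, 0, 486/5, 0, -4374/7, 0, …
g: a_k = 1, 1, -1/2, 1/2, -5/8, 7/8, -21/16, 33/16, -429/128, …
L₀ := L_f ⊗_s L_g (sym. prod.), ord ≤ 2.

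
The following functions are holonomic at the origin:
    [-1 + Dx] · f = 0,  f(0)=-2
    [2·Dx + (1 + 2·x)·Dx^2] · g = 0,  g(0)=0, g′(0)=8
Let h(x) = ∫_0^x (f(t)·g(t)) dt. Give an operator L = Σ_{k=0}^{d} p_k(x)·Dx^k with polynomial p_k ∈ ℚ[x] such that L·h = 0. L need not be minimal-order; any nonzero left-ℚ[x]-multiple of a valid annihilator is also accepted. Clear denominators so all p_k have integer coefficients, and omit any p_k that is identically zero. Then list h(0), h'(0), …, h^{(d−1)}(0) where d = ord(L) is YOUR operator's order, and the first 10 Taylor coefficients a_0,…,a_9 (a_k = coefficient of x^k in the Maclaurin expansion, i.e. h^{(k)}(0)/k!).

L = (-1 + 2·x)·Dx - 4·x·Dx^2 + (1 + 2·x)·Dx^3  (order 3).
h: a_k = 0, 0, -8, 0, -10/3, 16/5, -209/45, 424/63, -25829/2520, 6526/405, …
ICs: h(0) = 0, h′(0) = 0, h′′(0) = -16.

f: a_k = -2, -2, -1, -1/3, -1/12, -1/60, -1/360, -1/2520, -1/20160, -1/181440, …
g: a_k = 0, 8, -8, 32/3, -16, 128/5, -128/3, 512/7, -128, 2048/9, …
f·g: L₀ = L_f ⊗_s L_g, ord ≤ 1·2.
h=∫₀ˣh₀: take L = L₀·Dx.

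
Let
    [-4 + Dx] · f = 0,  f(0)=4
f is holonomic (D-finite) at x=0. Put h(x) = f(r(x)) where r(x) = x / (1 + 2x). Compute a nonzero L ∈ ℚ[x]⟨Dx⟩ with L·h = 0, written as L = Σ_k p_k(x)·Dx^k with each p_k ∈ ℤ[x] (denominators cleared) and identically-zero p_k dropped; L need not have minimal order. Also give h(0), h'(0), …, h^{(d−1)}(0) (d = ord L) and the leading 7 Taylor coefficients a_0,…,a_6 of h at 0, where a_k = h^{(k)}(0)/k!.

f: a_k = 4, 16, 32, 128/3, 128/3, 512/15, 1024/45, …
Change of var in L_f (x↦r) gives L₀.
L = -4 + (1 + 4·x + 4·x^2)·Dx  (order 1).
h: a_k = 4, 16, 0, -64/3, 128/3, -256/5, 1024/45, …
ICs: h(0) = 4.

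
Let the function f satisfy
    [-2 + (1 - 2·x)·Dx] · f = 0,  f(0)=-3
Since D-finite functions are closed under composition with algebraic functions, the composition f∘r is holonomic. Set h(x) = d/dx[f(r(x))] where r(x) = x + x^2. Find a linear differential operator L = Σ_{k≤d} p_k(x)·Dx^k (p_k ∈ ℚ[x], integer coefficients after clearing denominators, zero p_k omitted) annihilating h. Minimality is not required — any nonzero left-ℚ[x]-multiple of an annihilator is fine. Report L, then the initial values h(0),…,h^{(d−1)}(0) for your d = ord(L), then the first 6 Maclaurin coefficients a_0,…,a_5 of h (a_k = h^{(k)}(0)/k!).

L = (6 + 12·x + 12·x^2) + (-1 + 6·x^2 + 4·x^3)·Dx  (order 1).
h: a_k = -6, -36, -144, -528, -1800, -5904, …
ICs: h(0) = -6.

f: a_k = -3, -6, -12, -24, -48, -96, …
Change of var in L_f (x↦r) gives L₀.
h₀' ⇒ L via d/dx closure of L₀.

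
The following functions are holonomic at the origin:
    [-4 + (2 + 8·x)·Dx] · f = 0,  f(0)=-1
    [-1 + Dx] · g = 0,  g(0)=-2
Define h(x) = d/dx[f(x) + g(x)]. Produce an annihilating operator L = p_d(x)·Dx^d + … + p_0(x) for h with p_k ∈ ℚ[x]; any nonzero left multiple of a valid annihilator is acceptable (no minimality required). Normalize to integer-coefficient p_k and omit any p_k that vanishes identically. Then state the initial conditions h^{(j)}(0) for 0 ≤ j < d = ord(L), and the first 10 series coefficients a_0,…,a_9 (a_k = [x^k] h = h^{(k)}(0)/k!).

L = (-14 - 8·x) + (11 - 8·x - 16·x^2)·Dx + (3 + 16·x + 16·x^2)·Dx^2  (order 2).
h: a_k = -4, 2, -13, 119/3, -1681/12, 30239/60, -665281/360, 17297279/2520, -518918401/20160, 17643225599/181440, …
ICs: h(0) = -4, h′(0) = 2.

f: a_k = -1, -2, 2, -4, 10, -28, 84, -264, 858, -2860, …
g: a_k = -2, -2, -1, -1/3, -1/12, -1/60, -1/360, -1/2520, -1/20160, -1/181440, …
Weyl lclm of L_f,L_g ⇒ L₀ (ord ≤ 2).
Differentiate: ansatz ord ≤ ord L₀ ⇒ L.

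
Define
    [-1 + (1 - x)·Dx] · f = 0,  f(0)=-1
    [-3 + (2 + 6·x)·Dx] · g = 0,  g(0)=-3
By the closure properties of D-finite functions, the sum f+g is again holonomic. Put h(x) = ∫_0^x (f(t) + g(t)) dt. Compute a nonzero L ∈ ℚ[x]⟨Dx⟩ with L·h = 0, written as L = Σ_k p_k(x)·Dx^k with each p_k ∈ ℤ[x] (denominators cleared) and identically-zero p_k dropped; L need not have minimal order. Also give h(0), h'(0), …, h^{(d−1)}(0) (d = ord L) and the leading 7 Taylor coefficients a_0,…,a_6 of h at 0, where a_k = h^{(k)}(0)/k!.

f: a_k = -1, -1, -1, -1, -1, -1, -1, …
g: a_k = -3, -9/2, 27/8, -81/16, 1215/128, -5103/256, 45927/1024, …
Sum ⇒ L₀ = lclm(L_f,L_g) in ℚ(x)⟨Dx⟩.
h=∫₀ˣh₀: take L = L₀·Dx.
L = (-21 - 27·x)·Dx + (17 + 30·x + 81·x^2)·Dx^2 + (2 - 14·x - 42·x^2 + 54·x^3)·Dx^3  (order 3).
h: a_k = 0, -4, -11/4, 19/24, -97/64, 1087/640, -5359/1536, …
ICs: h(0) = 0, h′(0) = -4, h′′(0) = -11/2.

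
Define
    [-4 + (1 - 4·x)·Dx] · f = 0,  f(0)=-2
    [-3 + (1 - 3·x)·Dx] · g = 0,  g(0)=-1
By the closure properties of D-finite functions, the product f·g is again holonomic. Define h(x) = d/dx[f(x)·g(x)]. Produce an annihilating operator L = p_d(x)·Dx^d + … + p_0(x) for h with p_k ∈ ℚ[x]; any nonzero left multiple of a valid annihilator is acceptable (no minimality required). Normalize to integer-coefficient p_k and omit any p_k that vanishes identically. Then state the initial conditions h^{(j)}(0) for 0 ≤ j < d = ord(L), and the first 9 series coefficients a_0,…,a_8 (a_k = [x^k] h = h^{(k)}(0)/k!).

f: a_k = -2, -8, -32, -128, -512, -2048, -8192, -32768, -131072, …
g: a_k = -1, -3, -9, -27, -81, -243, -729, -2187, -6561, …
Sym-product of L_f,L_g gives L₀ (≤ ord 1).
h₀' ⇒ L via d/dx closure of L₀.
L = (74 - 504·x + 864·x^2) + (-7 + 73·x - 252·x^2 + 288·x^3)·Dx  (order 1).
h: a_k = 14, 148, 1050, 6248, 33670, 170364, 825650, 3879376, 17811486, …
ICs: h(0) = 14.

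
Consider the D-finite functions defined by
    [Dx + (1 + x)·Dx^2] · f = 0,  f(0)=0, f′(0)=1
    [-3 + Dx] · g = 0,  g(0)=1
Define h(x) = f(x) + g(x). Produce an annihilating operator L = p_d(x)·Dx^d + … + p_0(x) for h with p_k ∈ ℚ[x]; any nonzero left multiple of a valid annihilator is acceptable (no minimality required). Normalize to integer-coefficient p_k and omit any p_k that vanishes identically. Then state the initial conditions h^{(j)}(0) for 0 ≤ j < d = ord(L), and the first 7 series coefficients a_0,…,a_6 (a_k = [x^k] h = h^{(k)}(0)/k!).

f: a_k = 0, 1, -1/2, 1/3, -1/4, 1/5, -1/6, …
g: a_k = 1, 3, 9/2, 9/2, 27/8, 81/40, 81/80, …
h₀=f+g: left-lcm gives L₀, ord ≤ 3.
L = (-15 - 9·x)·Dx + (-7 - 18·x - 9·x^2)·Dx^2 + (4 + 7·x + 3·x^2)·Dx^3  (order 3).
h: a_k = 1, 4, 4, 29/6, 25/8, 89/40, 203/240, …
ICs: h(0) = 1, h′(0) = 4, h′′(0) = 8.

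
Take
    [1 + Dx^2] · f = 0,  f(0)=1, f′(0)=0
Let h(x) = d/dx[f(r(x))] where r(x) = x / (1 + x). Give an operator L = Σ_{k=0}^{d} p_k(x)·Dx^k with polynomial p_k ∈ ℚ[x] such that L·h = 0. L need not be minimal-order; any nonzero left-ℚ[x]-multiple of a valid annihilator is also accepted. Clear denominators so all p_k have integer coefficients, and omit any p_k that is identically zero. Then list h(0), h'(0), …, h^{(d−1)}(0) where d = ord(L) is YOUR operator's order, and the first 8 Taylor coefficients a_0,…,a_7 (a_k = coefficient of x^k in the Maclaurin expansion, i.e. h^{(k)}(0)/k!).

f: a_k = 1, 0, -1/2, 0, 1/24, 0, -1/720, 0, …
Substitute x→r, Dx→(1/r')Dx; clear ⇒ L₀.
h=h₀': d/dx-closure on L₀ ⇒ L.
L = (7 + 12·x + 6·x^2) + (6 + 18·x + 18·x^2 + 6·x^3)·Dx + (1 + 4·x + 6·x^2 + 4·x^3 + x^4)·Dx^2  (order 2).
h: a_k = 0, -1, 3, -35/6, 55/6, -1501/120, 609/40, -16699/1008, …
ICs: h(0) = 0, h′(0) = -1.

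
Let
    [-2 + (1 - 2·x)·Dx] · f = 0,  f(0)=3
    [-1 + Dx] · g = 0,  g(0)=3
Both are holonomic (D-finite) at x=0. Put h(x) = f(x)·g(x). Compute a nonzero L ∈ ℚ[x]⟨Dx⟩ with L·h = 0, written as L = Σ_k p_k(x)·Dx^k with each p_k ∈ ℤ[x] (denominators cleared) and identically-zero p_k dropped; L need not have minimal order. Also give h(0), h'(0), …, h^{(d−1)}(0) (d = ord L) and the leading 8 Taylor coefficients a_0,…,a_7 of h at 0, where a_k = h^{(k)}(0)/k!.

L = (3 - 2·x) + (-1 + 2·x)·Dx  (order 1).
h: a_k = 9, 27, 117/2, 237/2, 1899/8, 18993/40, 75973/80, 1063623/560, …
ICs: h(0) = 9.

f: a_k = 3, 6, 12, 24, 48, 96, 192, 384, …
g: a_k = 3, 3, 3/2, 1/2, 1/8, 1/40, 1/240, 1/1680, …
Sym-product of L_f,L_g gives L₀ (≤ ord 1).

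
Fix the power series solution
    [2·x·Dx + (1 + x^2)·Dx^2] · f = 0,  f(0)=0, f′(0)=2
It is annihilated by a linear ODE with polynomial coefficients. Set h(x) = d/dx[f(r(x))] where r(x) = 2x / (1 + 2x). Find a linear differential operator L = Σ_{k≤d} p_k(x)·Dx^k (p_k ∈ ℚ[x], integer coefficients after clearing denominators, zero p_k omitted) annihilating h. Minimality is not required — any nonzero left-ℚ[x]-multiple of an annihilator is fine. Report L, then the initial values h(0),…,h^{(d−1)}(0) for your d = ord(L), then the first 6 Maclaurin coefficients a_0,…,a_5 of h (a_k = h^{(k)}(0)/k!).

L = (4 + 16·x) + (1 + 4·x + 8·x^2)·Dx  (order 1).
h: a_k = 4, -16, 32, 0, -256, 1024, …
ICs: h(0) = 4.

f: a_k = 0, 2, 0, -2/3, 0, 2/5, …
Substitute x→r, Dx→(1/r')Dx; clear ⇒ L₀.
h=h₀': d/dx-closure on L₀ ⇒ L.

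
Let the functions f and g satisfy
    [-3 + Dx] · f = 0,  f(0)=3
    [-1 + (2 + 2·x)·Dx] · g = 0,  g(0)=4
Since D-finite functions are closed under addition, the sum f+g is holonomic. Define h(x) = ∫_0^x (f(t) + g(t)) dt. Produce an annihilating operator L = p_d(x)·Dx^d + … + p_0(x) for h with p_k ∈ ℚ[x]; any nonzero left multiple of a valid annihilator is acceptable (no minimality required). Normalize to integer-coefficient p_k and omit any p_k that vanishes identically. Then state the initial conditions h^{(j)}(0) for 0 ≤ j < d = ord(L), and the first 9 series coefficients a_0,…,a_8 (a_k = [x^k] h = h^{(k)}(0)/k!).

L = (21 + 18·x)·Dx + (-37 - 72·x - 36·x^2)·Dx^2 + (10 + 22·x + 12·x^2)·Dx^3  (order 3).
h: a_k = 0, 7, 11/2, 13/3, 55/16, 319/160, 1979/1920, 3783/8960, 24483/143360, …
ICs: h(0) = 0, h′(0) = 7, h′′(0) = 11.

f: a_k = 3, 9, 27/2, 27/2, 81/8, 243/40, 243/80, 729/560, 2187/4480, …
g: a_k = 4, 2, -1/2, 1/4, -5/32, 7/64, -21/256, 33/512, -429/8192, …
Sum ⇒ L₀ = lclm(L_f,L_g) in ℚ(x)⟨Dx⟩.
h=∫₀ˣh₀: take L = L₀·Dx.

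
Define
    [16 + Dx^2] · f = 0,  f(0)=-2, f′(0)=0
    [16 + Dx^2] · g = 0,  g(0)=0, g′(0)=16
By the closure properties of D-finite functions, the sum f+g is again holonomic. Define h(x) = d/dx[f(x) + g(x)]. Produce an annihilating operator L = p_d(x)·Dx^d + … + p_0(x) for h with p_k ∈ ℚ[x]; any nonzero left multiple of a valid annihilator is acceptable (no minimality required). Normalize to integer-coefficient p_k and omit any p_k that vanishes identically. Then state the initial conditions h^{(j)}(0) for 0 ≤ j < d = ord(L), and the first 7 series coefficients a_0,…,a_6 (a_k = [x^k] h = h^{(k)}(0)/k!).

f: a_k = -2, 0, 16, 0, -64/3, 0, 512/45, …
g: a_k = 0, 16, 0, -128/3, 0, 512/15, 0, …
L₀ := lclm(L_f,L_g); ord L₀ ≤ 2+2.
Differentiate: ansatz ord ≤ ord L₀ ⇒ L.
L = 16 + Dx^2  (order 2).
h: a_k = 16, 32, -128, -256/3, 512/3, 1024/15, -4096/45, …
ICs: h(0) = 16, h′(0) = 32.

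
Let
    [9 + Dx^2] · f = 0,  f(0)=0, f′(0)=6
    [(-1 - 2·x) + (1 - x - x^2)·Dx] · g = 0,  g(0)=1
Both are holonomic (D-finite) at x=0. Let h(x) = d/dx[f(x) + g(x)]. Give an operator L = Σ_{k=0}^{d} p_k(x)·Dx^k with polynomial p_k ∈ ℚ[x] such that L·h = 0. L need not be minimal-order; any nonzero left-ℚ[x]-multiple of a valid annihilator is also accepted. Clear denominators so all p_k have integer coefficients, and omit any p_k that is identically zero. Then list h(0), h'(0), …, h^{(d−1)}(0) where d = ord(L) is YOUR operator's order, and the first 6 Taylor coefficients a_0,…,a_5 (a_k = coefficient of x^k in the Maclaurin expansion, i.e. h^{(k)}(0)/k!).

f: a_k = 0, 6, 0, -9, 0, 81/20, …
g: a_k = 1, 1, 2, 3, 5, 8, …
h₀=f+g: left-lcm gives L₀, ord ≤ 3.
Differentiate: ansatz ord ≤ ord L₀ ⇒ L.
L = (468 + 1026·x + 1170·x^2 + 450·x^3 + 630·x^4 + 486·x^5 + 162·x^6) + (-81 - 63·x + 252·x^2 + 45·x^3 - 90·x^4 + 153·x^5 + 189·x^6 + 54·x^7)·Dx + (52 + 114·x + 130·x^2 + 50·x^3 + 70·x^4 + 54·x^5 + 18·x^6)·Dx^2 + (-9 - 7·x + 28·x^2 + 5·x^3 - 10·x^4 + 17·x^5 + 21·x^6 + 6·x^7)·Dx^3  (order 3).
h: a_k = 7, 4, -18, 20, 241/4, 78, …
ICs: h(0) = 7, h′(0) = 4, h′′(0) = -36.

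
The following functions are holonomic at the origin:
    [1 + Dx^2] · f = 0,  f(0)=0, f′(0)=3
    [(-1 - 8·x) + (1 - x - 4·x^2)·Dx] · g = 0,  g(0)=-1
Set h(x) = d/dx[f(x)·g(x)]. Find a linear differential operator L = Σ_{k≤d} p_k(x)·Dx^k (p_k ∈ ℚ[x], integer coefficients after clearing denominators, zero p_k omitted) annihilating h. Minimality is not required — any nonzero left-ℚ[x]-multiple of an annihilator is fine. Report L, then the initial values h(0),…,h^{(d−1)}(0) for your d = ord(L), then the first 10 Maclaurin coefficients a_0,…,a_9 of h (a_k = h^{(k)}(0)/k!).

L = (159 - 2·x - 7·x^2 + 8·x^3 + 16·x^4) + (22 + 178·x + 24·x^2 + 64·x^3)·Dx + (-7 + 6·x + 25·x^2 + 8·x^3 + 16·x^4)·Dx^2  (order 2).
h: a_k = -3, -6, -87/2, -106, -3381/8, -22863/20, -888089/240, -2168417/210, -411895657/13440, -1036399753/12096, …
ICs: h(0) = -3, h′(0) = -6.

f: a_k = 0, 3, 0, -1/2, 0, 1/40, 0, -1/1680, 0, 1/120960, …
g: a_k = -1, -1, -5, -9, -29, -65, -181, -441, -1165, -2929, …
Product ⇒ symmetric product L₀, ord ≤ 2.
Derive L from L₀ (diff closure).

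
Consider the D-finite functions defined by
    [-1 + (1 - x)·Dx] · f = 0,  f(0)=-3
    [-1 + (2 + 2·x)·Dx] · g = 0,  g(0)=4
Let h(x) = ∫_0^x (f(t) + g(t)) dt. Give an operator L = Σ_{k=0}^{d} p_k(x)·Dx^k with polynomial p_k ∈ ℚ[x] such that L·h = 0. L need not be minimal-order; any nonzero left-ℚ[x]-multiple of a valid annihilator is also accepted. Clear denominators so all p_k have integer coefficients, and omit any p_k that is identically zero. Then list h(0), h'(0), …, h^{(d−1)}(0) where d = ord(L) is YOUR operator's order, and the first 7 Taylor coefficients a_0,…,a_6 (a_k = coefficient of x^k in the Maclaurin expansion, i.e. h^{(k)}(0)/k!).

f: a_k = -3, -3, -3, -3, -3, -3, -3, …
g: a_k = 4, 2, -1/2, 1/4, -5/32, 7/64, -21/256, …
f+g: L₀ = lclm(L_f,L_g), ord ≤ 1+1.
h=∫₀ˣh₀: take L = L₀·Dx.
L = (-5 - 3·x)·Dx + (9 + 14·x + 9·x^2)·Dx^2 + (-2 - 6·x + 2·x^2 + 6·x^3)·Dx^3  (order 3).
h: a_k = 0, 1, -1/2, -7/6, -11/16, -101/160, -185/384, …
ICs: h(0) = 0, h′(0) = 1, h′′(0) = -1.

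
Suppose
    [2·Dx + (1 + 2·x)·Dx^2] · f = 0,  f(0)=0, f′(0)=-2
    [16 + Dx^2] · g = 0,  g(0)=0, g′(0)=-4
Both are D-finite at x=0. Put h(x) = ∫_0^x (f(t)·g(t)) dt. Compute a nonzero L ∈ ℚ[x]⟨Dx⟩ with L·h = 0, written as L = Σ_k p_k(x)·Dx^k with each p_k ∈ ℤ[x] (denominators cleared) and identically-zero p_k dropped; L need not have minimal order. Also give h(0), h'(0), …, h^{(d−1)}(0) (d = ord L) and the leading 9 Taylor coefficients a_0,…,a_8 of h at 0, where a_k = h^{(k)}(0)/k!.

f: a_k = 0, -2, 2, -8/3, 4, -32/5, 32/3, -128/7, 32, …
g: a_k = 0, -4, 0, 32/3, 0, -128/15, 0, 1024/315, 0, …
L₀ := L_f ⊗_s L_g (sym. prod.), ord ≤ 4.
h=∫₀ˣh₀: take L = L₀·Dx.
L = (2688 + 27648·x + 93184·x^2 + 131072·x^3 + 65536·x^4)·Dx + (896 + 5888·x + 12288·x^2 + 8192·x^3)·Dx^2 + (408 + 3712·x + 11904·x^2 + 16384·x^3 + 8192·x^4)·Dx^3 + (56 + 368·x + 768·x^2 + 512·x^3)·Dx^4 + (15 + 124·x + 380·x^2 + 512·x^3 + 256·x^4)·Dx^5  (order 5).
h: a_k = 0, 0, 0, 8/3, -2, -32/15, 8/9, 128/63, -32/15, …
ICs: h(0) = 0, h′(0) = 0, h′′(0) = 0, h′′′(0) = 16, h′′′′(0) = -48.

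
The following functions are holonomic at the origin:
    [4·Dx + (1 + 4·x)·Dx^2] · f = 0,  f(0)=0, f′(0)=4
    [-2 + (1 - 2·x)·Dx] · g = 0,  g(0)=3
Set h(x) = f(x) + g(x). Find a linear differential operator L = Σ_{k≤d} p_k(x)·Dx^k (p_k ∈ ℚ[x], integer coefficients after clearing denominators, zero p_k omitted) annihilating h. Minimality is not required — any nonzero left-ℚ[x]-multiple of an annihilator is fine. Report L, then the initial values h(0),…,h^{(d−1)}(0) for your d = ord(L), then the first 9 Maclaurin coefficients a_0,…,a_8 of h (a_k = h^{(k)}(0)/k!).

f: a_k = 0, 4, -8, 64/3, -64, 1024/5, -2048/3, 16384/7, -8192, …
g: a_k = 3, 6, 12, 24, 48, 96, 192, 384, 768, …
h₀=f+g: left-lcm gives L₀, ord ≤ 3.
L = (-28 - 16·x)·Dx + (1 - 40·x - 32·x^2)·Dx^2 + (1 + 3·x - 6·x^2 - 8·x^3)·Dx^3  (order 3).
h: a_k = 3, 10, 4, 136/3, -16, 1504/5, -1472/3, 19072/7, -7424, …
ICs: h(0) = 3, h′(0) = 10, h′′(0) = 8.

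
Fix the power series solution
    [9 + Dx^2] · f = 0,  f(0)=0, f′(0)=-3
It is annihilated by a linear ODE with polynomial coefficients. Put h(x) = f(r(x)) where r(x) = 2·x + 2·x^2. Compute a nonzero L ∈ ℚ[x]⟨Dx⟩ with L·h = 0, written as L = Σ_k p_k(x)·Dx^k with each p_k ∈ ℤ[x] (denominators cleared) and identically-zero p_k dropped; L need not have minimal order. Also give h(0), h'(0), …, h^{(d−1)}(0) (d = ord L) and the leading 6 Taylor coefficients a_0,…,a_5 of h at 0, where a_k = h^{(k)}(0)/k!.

f: a_k = 0, -3, 0, 9/2, 0, -81/40, …
Substitute x→r, Dx→(1/r')Dx; clear ⇒ L₀.
L = (36 + 216·x + 432·x^2 + 288·x^3) - 2·Dx + (1 + 2·x)·Dx^2  (order 2).
h: a_k = 0, -6, -6, 36, 108, 216/5, …
ICs: h(0) = 0, h′(0) = -6.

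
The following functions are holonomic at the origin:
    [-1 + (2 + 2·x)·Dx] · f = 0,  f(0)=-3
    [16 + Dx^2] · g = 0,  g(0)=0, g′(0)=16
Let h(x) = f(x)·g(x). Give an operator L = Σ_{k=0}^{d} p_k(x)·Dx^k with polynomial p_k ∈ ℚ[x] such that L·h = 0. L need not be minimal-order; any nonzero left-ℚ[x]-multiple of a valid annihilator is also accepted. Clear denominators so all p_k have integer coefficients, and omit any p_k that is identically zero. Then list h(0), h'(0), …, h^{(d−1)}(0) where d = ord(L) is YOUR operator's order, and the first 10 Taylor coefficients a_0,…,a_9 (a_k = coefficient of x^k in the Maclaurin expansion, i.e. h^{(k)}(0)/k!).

L = (67 + 128·x + 64·x^2) + (-4 - 4·x)·Dx + (4 + 8·x + 4·x^2)·Dx^2  (order 2).
h: a_k = 0, -48, -24, 134, 61, -4661/40, -3561/80, 64235/1344, 212773/13440, -4467413/387072, …
ICs: h(0) = 0, h′(0) = -48.

f: a_k = -3, -3/2, 3/8, -3/16, 15/128, -21/256, 63/1024, -99/2048, 1287/32768, -2145/65536, …
g: a_k = 0, 16, 0, -128/3, 0, 512/15, 0, -4096/315, 0, 8192/2835, …
L₀ := L_f ⊗_s L_g (sym. prod.), ord ≤ 2.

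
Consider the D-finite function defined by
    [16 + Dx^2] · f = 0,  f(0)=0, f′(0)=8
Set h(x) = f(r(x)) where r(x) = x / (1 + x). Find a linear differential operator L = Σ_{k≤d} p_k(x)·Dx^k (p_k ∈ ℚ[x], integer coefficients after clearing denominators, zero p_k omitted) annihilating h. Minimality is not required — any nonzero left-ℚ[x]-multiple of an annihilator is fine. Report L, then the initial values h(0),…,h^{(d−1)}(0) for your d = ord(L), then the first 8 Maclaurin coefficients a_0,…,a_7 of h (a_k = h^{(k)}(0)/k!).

L = 16 + (2 + 6·x + 6·x^2 + 2·x^3)·Dx + (1 + 4·x + 6·x^2 + 4·x^3 + x^4)·Dx^2  (order 2).
h: a_k = 0, 8, -8, -40/3, 56, -1544/15, 120, -19688/315, …
ICs: h(0) = 0, h′(0) = 8.

f: a_k = 0, 8, 0, -64/3, 0, 256/15, 0, -2048/315, …
Change of var in L_f (x↦r) gives L₀.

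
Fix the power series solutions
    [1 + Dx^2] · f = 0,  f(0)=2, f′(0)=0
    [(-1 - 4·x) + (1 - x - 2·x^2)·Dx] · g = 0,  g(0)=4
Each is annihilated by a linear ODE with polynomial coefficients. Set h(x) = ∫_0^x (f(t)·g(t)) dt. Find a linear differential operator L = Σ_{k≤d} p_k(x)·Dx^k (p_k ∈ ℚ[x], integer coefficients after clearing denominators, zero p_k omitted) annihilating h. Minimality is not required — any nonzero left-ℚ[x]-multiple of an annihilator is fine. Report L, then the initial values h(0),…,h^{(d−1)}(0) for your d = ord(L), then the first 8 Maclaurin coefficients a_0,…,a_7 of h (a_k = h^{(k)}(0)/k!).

L = (3 + x + 2·x^2)·Dx + (2 + 8·x)·Dx^2 + (-1 + x + 2·x^2)·Dx^3  (order 3).
h: a_k = 0, 8, 4, 20/3, 9, 229/15, 445/18, 27089/630, …
ICs: h(0) = 0, h′(0) = 8, h′′(0) = 8.

f: a_k = 2, 0, -1, 0, 1/12, 0, -1/360, 0, …
g: a_k = 4, 4, 12, 20, 44, 84, 172, 340, …
Product ⇒ symmetric product L₀, ord ≤ 2.
h=∫h₀ ⇒ L = L₀·Dx.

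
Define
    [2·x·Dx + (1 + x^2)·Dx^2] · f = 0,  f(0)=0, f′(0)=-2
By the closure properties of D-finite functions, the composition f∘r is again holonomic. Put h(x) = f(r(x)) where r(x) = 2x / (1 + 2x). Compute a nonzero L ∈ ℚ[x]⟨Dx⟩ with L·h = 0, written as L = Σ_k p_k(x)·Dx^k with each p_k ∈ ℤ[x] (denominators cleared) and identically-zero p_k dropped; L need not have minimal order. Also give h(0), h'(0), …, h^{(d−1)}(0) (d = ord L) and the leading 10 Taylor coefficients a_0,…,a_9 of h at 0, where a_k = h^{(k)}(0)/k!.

f: a_k = 0, -2, 0, 2/3, 0, -2/5, 0, 2/7, 0, -2/9, …
Change of var in L_f (x↦r) gives L₀.
L = (4 + 16·x)·Dx + (1 + 4·x + 8·x^2)·Dx^2  (order 2).
h: a_k = 0, -4, 8, -32/3, 0, 256/5, -512/3, 2048/7, 0, -16384/9, …
ICs: h(0) = 0, h′(0) = -4.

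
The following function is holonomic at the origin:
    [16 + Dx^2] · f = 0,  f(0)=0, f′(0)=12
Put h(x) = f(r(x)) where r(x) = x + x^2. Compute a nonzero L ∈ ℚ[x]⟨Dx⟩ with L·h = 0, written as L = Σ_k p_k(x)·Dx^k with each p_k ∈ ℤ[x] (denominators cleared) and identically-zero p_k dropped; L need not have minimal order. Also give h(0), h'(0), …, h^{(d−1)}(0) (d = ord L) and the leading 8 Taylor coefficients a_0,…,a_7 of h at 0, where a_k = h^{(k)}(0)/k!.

f: a_k = 0, 12, 0, -32, 0, 128/5, 0, -1024/105, …
h₀=f(r): pull back L_f along r ⇒ L₀.
L = (16 + 96·x + 192·x^2 + 128·x^3) - 2·Dx + (1 + 2·x)·Dx^2  (order 2).
h: a_k = 0, 12, 12, -32, -96, -352/5, 96, 25856/105, …
ICs: h(0) = 0, h′(0) = 12.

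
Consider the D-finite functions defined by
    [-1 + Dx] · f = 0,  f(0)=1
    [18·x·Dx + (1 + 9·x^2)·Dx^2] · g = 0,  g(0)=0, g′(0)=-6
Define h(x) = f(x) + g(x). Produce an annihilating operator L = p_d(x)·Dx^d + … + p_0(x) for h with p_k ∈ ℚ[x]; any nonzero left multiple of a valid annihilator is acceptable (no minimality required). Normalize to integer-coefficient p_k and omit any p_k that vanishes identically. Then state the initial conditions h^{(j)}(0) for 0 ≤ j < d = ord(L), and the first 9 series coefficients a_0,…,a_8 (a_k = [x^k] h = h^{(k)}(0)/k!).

f: a_k = 1, 1, 1/2, 1/6, 1/24, 1/120, 1/720, 1/5040, 1/40320, …
g: a_k = 0, -6, 0, 18, 0, -486/5, 0, 4374/7, 0, …
L₀ := lclm(L_f,L_g); ord L₀ ≤ 1+2.
L = (18 - 18·x - 486·x^2 - 162·x^3)·Dx + (-19 + 468·x^2 - 81·x^4)·Dx^2 + (1 + 18·x + 18·x^2 + 162·x^3 + 81·x^4)·Dx^3  (order 3).
h: a_k = 1, -5, 1/2, 109/6, 1/24, -11663/120, 1/720, 3149281/5040, 1/40320, …
ICs: h(0) = 1, h′(0) = -5, h′′(0) = 1.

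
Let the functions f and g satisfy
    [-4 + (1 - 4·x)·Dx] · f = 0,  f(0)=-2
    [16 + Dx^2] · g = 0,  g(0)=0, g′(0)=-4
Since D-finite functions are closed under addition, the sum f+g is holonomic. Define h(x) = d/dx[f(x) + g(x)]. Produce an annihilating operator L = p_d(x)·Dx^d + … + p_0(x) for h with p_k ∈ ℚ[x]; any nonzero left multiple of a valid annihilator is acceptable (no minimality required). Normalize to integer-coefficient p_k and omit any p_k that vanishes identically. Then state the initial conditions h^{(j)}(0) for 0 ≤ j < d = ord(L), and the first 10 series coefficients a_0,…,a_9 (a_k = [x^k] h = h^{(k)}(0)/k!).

L = (1664 - 1024·x + 2048·x^2) + (-112 + 576·x - 768·x^2 + 1024·x^3)·Dx + (104 - 64·x + 128·x^2)·Dx^2 + (-7 + 36·x - 48·x^2 + 64·x^3)·Dx^3  (order 3).
h: a_k = -12, -64, -352, -2048, -30848/3, -49152, -10320896/45, -1048576, -1486358528/315, -20971520, …
ICs: h(0) = -12, h′(0) = -64, h′′(0) = -704.

f: a_k = -2, -8, -32, -128, -512, -2048, -8192, -32768, -131072, -524288, …
g: a_k = 0, -4, 0, 32/3, 0, -128/15, 0, 1024/315, 0, -2048/2835, …
Sum ⇒ L₀ = lclm(L_f,L_g) in ℚ(x)⟨Dx⟩.
Derive L from L₀ (diff closure).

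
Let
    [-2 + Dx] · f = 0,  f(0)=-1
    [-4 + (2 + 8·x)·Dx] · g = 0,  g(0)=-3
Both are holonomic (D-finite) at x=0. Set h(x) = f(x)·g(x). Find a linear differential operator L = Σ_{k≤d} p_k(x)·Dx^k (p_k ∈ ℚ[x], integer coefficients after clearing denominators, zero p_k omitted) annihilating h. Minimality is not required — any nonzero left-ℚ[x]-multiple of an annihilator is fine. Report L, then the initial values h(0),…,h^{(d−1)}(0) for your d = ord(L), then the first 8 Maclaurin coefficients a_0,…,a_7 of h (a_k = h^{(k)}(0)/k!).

f: a_k = -1, -2, -2, -4/3, -2/3, -4/15, -4/45, -8/315, …
g: a_k = -3, -6, 6, -12, 30, -84, 252, -792, …
h₀=f·g: eliminate ⇒ L₀, order ≤ 1·1.
L = (-4 - 8·x) + (1 + 4·x)·Dx  (order 1).
h: a_k = 3, 12, 12, 16, -8, 224/5, -1952/15, 44416/105, …
ICs: h(0) = 3.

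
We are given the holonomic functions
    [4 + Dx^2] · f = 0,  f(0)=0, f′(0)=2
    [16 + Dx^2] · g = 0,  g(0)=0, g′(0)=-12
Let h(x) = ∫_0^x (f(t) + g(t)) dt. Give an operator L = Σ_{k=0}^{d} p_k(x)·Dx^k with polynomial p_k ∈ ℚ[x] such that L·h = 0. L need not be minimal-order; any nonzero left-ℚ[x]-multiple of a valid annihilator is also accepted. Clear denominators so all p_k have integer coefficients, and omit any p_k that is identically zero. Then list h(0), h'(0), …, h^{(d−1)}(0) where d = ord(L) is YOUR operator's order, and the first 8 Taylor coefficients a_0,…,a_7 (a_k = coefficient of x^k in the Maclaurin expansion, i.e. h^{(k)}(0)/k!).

f: a_k = 0, 2, 0, -4/3, 0, 4/15, 0, -8/315, …
g: a_k = 0, -12, 0, 32, 0, -128/5, 0, 1024/105, …
h₀=f+g: left-lcm gives L₀, ord ≤ 4.
Integrate: L := L₀·Dx.
L = 64·Dx + 20·Dx^3 + Dx^5  (order 5).
h: a_k = 0, 0, -5, 0, 23/3, 0, -38/9, 0, …
ICs: h(0) = 0, h′(0) = 0, h′′(0) = -10, h′′′(0) = 0, h′′′′(0) = 184.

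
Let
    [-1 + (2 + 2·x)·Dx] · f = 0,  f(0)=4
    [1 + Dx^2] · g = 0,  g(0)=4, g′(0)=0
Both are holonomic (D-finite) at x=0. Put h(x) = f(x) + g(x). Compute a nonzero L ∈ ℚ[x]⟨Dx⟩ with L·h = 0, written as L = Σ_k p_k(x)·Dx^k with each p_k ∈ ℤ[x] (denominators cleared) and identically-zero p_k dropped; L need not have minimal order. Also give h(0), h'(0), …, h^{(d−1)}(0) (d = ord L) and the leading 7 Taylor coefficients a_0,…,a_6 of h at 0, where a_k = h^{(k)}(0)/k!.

L = (-7 - 8·x - 4·x^2) + (6 + 22·x + 24·x^2 + 8·x^3)·Dx + (-7 - 8·x - 4·x^2)·Dx^2 + (6 + 22·x + 24·x^2 + 8·x^3)·Dx^3  (order 3).
h: a_k = 8, 2, -5/2, 1/4, 1/96, 7/64, -1009/11520, …
ICs: h(0) = 8, h′(0) = 2, h′′(0) = -5.

f: a_k = 4, 2, -1/2, 1/4, -5/32, 7/64, -21/256, …
g: a_k = 4, 0, -2, 0, 1/6, 0, -1/180, …
L₀ := lclm(L_f,L_g); ord L₀ ≤ 1+2.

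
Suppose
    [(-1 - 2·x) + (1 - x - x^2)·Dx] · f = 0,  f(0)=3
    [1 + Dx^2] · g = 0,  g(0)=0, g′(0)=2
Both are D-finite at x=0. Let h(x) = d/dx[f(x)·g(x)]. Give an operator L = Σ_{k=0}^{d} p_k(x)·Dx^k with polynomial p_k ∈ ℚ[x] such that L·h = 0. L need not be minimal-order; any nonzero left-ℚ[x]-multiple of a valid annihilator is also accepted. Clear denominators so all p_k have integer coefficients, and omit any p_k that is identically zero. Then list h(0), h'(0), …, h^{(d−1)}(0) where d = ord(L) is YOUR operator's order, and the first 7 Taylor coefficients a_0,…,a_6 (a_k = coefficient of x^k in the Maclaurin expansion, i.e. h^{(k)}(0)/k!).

f: a_k = 3, 3, 6, 9, 15, 24, 39, …
g: a_k = 0, 2, 0, -1/3, 0, 1/60, 0, …
L₀ := L_f ⊗_s L_g (sym. prod.), ord ≤ 2.
Differentiate: ansatz ord ≤ ord L₀ ⇒ L.
L = (3 - 2·x - x^2 + 2·x^3 + x^4) + (4 + 10·x + 6·x^2 + 4·x^3)·Dx + (-1 + x^2 + 2·x^3 + x^4)·Dx^2  (order 2).
h: a_k = 6, 12, 33, 68, 561/4, 2703/10, 61403/120, …
ICs: h(0) = 6, h′(0) = 12.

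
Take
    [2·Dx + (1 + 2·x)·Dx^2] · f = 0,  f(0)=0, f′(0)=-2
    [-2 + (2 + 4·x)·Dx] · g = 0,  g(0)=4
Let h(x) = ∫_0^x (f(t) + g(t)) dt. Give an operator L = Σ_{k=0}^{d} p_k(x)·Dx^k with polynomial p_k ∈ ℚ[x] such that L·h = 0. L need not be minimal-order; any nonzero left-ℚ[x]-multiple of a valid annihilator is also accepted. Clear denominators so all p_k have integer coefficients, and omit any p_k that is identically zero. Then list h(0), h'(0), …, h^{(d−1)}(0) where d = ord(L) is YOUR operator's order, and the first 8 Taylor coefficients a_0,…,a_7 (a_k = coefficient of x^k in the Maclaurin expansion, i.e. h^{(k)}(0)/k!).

L = 2·Dx^2 + (5 + 10·x)·Dx^3 + (1 + 4·x + 4·x^2)·Dx^4  (order 4).
h: a_k = 0, 4, 1, 0, -1/6, 3/10, -29/60, 65/84, …
ICs: h(0) = 0, h′(0) = 4, h′′(0) = 2, h′′′(0) = 0.

f: a_k = 0, -2, 2, -8/3, 4, -32/5, 32/3, -128/7, …
g: a_k = 4, 4, -2, 2, -5/2, 7/2, -21/4, 33/4, …
L₀ := lclm(L_f,L_g); ord L₀ ≤ 2+1.
h=∫₀ˣh₀: take L = L₀·Dx.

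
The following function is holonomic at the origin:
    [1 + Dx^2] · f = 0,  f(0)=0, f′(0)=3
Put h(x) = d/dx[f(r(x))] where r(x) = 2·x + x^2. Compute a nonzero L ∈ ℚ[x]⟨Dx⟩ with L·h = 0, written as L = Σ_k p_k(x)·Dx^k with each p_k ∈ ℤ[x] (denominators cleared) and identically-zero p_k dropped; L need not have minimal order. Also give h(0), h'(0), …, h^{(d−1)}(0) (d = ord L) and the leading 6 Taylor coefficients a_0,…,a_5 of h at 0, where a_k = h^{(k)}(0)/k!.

f: a_k = 0, 3, 0, -1/2, 0, 1/40, …
Change of var in L_f (x↦r) gives L₀.
h=h₀': d/dx-closure on L₀ ⇒ L.
L = (7 + 16·x + 24·x^2 + 16·x^3 + 4·x^4) + (-3 - 3·x)·Dx + (1 + 2·x + x^2)·Dx^2  (order 2).
h: a_k = 6, 6, -12, -24, -11, 9, …
ICs: h(0) = 6, h′(0) = 6.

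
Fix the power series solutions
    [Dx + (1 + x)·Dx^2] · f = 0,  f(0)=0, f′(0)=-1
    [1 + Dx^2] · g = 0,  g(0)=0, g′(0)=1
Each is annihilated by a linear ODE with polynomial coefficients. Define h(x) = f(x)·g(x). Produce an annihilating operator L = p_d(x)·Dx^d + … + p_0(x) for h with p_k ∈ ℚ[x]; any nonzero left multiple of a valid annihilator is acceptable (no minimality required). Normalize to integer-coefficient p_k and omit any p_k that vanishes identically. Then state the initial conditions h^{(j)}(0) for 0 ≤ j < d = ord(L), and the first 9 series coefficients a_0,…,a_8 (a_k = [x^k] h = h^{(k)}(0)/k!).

L = (-3 + 6·x + 19·x^2 + 16·x^3 + 4·x^4) + (4 + 20·x + 24·x^2 + 8·x^3)·Dx + (20·x + 42·x^2 + 32·x^3 + 8·x^4)·Dx^2 + (4 + 20·x + 24·x^2 + 8·x^3)·Dx^3 + (3 + 14·x + 23·x^2 + 16·x^3 + 4·x^4)·Dx^4  (order 4).
h: a_k = 0, 0, -1, 1/2, -1/6, 1/6, -11/72, 31/240, -113/1008, …
ICs: h(0) = 0, h′(0) = 0, h′′(0) = -2, h′′′(0) = 3.

f: a_k = 0, -1, 1/2, -1/3, 1/4, -1/5, 1/6, -1/7, 1/8, …
g: a_k = 0, 1, 0, -1/6, 0, 1/120, 0, -1/5040, 0, …
Product ⇒ symmetric product L₀, ord ≤ 4.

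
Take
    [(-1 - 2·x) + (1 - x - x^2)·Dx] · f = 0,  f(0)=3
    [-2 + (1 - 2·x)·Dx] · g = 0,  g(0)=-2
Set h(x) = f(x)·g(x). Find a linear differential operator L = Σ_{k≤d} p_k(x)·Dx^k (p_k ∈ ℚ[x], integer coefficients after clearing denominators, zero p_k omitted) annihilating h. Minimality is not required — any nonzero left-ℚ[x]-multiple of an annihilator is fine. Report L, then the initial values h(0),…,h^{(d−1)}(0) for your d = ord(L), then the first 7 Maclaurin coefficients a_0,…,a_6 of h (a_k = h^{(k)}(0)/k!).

f: a_k = 3, 3, 6, 9, 15, 24, 39, …
g: a_k = -2, -4, -8, -16, -32, -64, -128, …
h₀=f·g: eliminate ⇒ L₀, order ≤ 1·1.
L = (-3 + 2·x + 6·x^2) + (1 - 3·x + x^2 + 2·x^3)·Dx  (order 1).
h: a_k = -6, -18, -48, -114, -258, -564, -1206, …
ICs: h(0) = -6.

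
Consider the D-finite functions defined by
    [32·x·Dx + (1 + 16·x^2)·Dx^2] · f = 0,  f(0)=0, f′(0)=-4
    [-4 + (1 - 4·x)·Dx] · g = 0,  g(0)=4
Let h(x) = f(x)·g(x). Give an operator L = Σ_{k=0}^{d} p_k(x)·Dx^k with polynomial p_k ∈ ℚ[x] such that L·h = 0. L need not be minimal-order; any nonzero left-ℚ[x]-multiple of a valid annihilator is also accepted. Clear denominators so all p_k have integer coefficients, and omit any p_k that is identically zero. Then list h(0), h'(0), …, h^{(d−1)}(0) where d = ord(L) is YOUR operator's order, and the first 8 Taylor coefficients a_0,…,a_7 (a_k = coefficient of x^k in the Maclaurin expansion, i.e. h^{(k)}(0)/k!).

f: a_k = 0, -4, 0, 64/3, 0, -1024/5, 0, 16384/7, …
g: a_k = 4, 16, 64, 256, 1024, 4096, 16384, 65536, …
f·g: L₀ = L_f ⊗_s L_g, ord ≤ 2·1.
L = 128·x + (8 - 32·x + 256·x^2)·Dx + (-1 + 4·x - 16·x^2 + 64·x^3)·Dx^2  (order 2).
h: a_k = 0, -16, -64, -512/3, -2048/3, -53248/15, -212992/15, -4980736/105, …
ICs: h(0) = 0, h′(0) = -16.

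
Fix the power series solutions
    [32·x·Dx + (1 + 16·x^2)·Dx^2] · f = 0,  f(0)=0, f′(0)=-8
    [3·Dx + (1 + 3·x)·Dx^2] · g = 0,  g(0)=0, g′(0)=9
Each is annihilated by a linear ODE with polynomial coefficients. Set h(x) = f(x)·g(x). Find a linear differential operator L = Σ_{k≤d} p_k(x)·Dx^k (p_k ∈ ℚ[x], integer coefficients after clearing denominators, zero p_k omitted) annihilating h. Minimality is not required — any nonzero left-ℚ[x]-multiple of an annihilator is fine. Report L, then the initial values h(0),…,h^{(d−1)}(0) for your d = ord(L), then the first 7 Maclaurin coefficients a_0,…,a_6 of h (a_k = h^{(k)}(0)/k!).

L = (15744 + 89280·x + 811008·x^2 + 5299200·x^3 + 13271040·x^4 + 17252352·x^5 + 21233664·x^7)·Dx + (4258 + 91200·x + 775488·x^2 + 4635648·x^3 + 18247680·x^4 + 41140224·x^5 + 46448640·x^6 + 21233664·x^7 + 74317824·x^8)·Dx^2 + (492 + 12548·x + 131328·x^2 + 747968·x^3 + 3219456·x^4 + 10146816·x^5 + 21233664·x^6 + 24920064·x^7 + 21233664·x^8 + 42467328·x^9)·Dx^3 + (73 + 822·x + 6161·x^2 + 34944·x^3 + 151168·x^4 + 500736·x^5 + 1322496·x^6 + 2654208·x^7 + 3244032·x^8 + 3538944·x^9 + 5308416·x^10)·Dx^4  (order 4).
h: a_k = 0, 0, -72, 108, 168, -90, -18504/5, …
ICs: h(0) = 0, h′(0) = 0, h′′(0) = -144, h′′′(0) = 648.

f: a_k = 0, -8, 0, 128/3, 0, -2048/5, 0, …
g: a_k = 0, 9, -27/2, 27, -243/4, 729/5, -729/2, …
h₀=f·g: eliminate ⇒ L₀, order ≤ 2·2.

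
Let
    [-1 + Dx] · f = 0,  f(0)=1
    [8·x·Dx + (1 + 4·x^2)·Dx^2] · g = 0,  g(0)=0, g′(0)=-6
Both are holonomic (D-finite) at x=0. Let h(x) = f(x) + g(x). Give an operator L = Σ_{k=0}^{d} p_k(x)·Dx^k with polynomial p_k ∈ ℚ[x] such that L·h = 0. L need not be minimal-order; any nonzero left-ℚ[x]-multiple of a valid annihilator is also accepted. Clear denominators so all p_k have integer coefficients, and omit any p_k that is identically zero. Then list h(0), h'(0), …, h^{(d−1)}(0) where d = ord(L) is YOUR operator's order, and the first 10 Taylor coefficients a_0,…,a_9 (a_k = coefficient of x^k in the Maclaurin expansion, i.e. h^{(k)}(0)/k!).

f: a_k = 1, 1, 1/2, 1/6, 1/24, 1/120, 1/720, 1/5040, 1/40320, 1/362880, …
g: a_k = 0, -6, 0, 8, 0, -96/5, 0, 384/7, 0, -512/3, …
Sum ⇒ L₀ = lclm(L_f,L_g) in ℚ(x)⟨Dx⟩.
L = (8 - 8·x - 96·x^2 - 32·x^3)·Dx + (-9 + 88·x^2 - 16·x^4)·Dx^2 + (1 + 8·x + 8·x^2 + 32·x^3 + 16·x^4)·Dx^3  (order 3).
h: a_k = 1, -5, 1/2, 49/6, 1/24, -2303/120, 1/720, 276481/5040, 1/40320, -61931519/362880, …
ICs: h(0) = 1, h′(0) = -5, h′′(0) = 1.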